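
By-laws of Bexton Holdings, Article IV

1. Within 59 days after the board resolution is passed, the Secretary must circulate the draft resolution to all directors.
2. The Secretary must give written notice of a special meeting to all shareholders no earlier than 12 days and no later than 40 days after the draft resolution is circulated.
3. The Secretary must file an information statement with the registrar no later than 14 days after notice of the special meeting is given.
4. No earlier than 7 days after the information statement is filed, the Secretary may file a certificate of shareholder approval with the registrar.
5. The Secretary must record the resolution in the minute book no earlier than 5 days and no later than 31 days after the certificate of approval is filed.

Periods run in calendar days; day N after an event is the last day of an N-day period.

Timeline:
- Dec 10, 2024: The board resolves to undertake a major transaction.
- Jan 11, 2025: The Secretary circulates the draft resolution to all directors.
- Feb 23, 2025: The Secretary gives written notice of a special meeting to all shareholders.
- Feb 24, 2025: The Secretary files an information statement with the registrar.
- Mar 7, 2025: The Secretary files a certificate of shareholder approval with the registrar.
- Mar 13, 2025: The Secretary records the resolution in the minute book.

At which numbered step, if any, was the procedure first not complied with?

Step 1 — counting 59 days from Dec 10, 2024 (when the board resolution is passed) gives a deadline of Feb 7, 2025; done Jan 11, 2025 — timely.
Step 2 — 12 and 40 days from Jan 11, 2025 (when the draft resolution is circulated) are Jan 23, 2025 and Feb 20, 2025 respectively; done Feb 23, 2025 — 3 days after the window closed.
The analysis stops there.

Step 2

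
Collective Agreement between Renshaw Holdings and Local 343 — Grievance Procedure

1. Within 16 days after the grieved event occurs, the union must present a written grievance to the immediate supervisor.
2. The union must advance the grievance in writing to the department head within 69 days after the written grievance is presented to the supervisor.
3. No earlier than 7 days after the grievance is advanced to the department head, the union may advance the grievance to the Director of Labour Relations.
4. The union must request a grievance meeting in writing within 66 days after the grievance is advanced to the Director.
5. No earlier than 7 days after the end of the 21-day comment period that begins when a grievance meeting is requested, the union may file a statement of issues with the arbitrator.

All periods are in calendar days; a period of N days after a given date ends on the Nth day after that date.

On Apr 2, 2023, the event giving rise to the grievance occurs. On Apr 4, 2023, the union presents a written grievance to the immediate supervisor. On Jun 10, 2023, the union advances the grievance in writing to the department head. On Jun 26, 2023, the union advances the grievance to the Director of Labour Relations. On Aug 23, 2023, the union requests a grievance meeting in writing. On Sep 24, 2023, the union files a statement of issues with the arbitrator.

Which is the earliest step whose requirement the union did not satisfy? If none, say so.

None — every step was satisfied

Step 1 — counting 16 days from Apr 2, 2023 (when the grieved event occurs) gives a deadline of Apr 18, 2023; done Apr 4, 2023 — timely.
Step 2 — counting 69 days from Apr 4, 2023 (when the written grievance is presented to the supervisor) gives a deadline of Jun 12, 2023; completed Jun 10, 2023, before the deadline.
Step 3 — must wait 7 days from Jun 10, 2023 (when the grievance is advanced to the department head), so not before Jun 17, 2023; Jun 26, 2023 is on or after that date.
Step 4 — counting 66 days from Jun 26, 2023 (when the grievance is advanced to the Director) gives a deadline of Aug 31, 2023; done Aug 23, 2023 — timely.
Step 5 — must wait 7 days from Sep 13, 2023 (end of the 21-day comment period, which began when a grievance meeting is requested on Aug 23, 2023), so not before Sep 20, 2023; done Sep 24, 2023, after the minimum wait.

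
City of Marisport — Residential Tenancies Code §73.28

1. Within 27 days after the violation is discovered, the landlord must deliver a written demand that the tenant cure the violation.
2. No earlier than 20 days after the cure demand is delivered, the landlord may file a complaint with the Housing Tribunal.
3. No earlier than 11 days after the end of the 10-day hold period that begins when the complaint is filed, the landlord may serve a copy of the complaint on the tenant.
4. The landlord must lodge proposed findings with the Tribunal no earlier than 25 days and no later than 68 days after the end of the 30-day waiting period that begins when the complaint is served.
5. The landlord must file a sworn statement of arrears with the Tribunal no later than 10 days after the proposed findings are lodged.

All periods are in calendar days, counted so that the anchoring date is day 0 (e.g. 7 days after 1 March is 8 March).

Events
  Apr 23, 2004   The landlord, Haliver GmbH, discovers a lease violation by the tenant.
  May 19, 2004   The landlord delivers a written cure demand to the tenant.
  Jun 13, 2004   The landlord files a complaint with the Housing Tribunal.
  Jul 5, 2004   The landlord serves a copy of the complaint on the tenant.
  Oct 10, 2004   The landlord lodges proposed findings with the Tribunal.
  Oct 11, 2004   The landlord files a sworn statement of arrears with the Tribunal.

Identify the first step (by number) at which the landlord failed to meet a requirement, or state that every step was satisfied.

(1) due by Apr 23, 2004 + 27 days = May 20, 2004; completed May 19, 2004, before the deadline.
(2) permitted from May 19, 2004 + 20 days = Jun 8, 2004 onward; done Jun 13, 2004 — permitted.
(3) permitted from Jun 23, 2004 + 11 days = Jul 4, 2004 onward; Jul 5, 2004 is on or after that date.
(4) the permitted window runs from Aug 4, 2004 + 25 = Aug 29, 2004 to Aug 4, 2004 + 68 = Oct 11, 2004; Oct 10, 2004 falls inside that range.
(5) due by Oct 10, 2004 + 10 days = Oct 20, 2004; completed Oct 11, 2004, before the deadline.

None — every step was satisfied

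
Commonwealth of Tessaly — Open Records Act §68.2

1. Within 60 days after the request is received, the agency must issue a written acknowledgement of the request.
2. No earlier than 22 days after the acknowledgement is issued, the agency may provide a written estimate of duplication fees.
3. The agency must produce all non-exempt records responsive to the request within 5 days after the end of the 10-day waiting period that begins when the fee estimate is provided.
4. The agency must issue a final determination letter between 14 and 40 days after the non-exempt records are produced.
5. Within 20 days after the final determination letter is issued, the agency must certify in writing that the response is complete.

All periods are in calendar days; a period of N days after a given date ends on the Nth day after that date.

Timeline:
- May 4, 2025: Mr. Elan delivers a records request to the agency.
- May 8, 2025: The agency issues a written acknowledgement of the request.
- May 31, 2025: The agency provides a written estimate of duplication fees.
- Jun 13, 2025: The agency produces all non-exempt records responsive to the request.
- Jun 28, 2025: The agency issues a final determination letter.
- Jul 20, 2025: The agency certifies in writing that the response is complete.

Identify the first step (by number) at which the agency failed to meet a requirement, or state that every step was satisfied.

Step 1 — counting 60 days from May 4, 2025 (when the request is received) gives a deadline of Jul 3, 2025; done May 8, 2025 — timely.
Step 2 — must wait 22 days from May 8, 2025 (when the acknowledgement is issued), so not before May 30, 2025; done May 31, 2025 — permitted.
Step 3 — counting 5 days from Jun 10, 2025 (end of the 10-day waiting period, which began when the fee estimate is provided on May 31, 2025) gives a deadline of Jun 15, 2025; completed Jun 13, 2025, before the deadline.
Step 4 — 14 and 40 days from Jun 13, 2025 (when the non-exempt records are produced) are Jun 27, 2025 and Jul 23, 2025 respectively; Jun 28, 2025 falls inside that range.
Step 5 — counting 20 days from Jun 28, 2025 (when the final determination letter is issued) gives a deadline of Jul 18, 2025; done Jul 20, 2025 — 2 days late.
That is the first point of non-compliance.

Step 5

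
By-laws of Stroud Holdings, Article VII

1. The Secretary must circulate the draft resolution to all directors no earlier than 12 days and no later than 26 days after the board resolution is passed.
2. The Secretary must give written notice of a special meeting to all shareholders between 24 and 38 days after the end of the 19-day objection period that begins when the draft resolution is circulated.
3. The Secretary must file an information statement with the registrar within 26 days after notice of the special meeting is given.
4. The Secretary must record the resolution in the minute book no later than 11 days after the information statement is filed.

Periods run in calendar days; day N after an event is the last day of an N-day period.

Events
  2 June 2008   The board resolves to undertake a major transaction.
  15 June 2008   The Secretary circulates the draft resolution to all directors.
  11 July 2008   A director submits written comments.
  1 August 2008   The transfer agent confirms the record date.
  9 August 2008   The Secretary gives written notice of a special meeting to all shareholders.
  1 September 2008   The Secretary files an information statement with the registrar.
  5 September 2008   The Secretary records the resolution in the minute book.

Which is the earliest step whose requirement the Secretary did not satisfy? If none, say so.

Step 1: the window is 12–26 days after 2 June 2008 (when the board resolution is passed), so 14 June 2008 through 28 June 2008; 15 June 2008 falls inside that range.
Step 2: the window is 24–38 days after 4 July 2008 (end of the 19-day objection period, which began when the draft resolution is circulated on 15 June 2008), so 28 July 2008 through 11 August 2008; done 9 August 2008 — within the window.
Step 3: 26 days after 9 August 2008 (when notice of the special meeting is given) is 4 September 2008; done 1 September 2008 — timely.
Step 4: 11 days after 1 September 2008 (when the information statement is filed) is 12 September 2008; 5 September 2008 is within that limit.

None — every step was satisfied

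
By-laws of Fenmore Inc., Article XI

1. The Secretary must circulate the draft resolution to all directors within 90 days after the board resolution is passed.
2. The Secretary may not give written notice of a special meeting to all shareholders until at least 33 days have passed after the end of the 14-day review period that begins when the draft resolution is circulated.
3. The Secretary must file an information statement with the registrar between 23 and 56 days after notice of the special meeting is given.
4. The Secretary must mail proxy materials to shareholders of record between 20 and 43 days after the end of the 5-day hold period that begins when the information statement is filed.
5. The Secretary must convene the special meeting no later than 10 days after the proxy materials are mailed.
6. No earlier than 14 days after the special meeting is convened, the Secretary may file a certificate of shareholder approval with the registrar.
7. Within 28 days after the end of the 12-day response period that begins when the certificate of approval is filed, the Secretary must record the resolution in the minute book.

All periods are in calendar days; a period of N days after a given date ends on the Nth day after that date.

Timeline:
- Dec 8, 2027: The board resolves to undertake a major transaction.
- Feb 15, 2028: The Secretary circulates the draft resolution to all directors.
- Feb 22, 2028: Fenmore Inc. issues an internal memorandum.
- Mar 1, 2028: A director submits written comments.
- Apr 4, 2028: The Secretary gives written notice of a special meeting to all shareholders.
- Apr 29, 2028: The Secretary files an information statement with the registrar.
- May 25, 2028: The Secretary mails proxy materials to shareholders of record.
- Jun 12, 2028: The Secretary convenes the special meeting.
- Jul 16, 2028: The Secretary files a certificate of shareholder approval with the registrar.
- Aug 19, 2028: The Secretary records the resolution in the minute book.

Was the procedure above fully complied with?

Step 1 — counting 90 days from Dec 8, 2027 (when the board resolution is passed) gives a deadline of Mar 7, 2028; done Feb 15, 2028 — timely.
Step 2 — must wait 33 days from Feb 29, 2028 (end of the 14-day review period, which began when the draft resolution is circulated on Feb 15, 2028), so not before Apr 2, 2028; done Apr 4, 2028, after the minimum wait.
Step 3 — 23 and 56 days from Apr 4, 2028 (when notice of the special meeting is given) are Apr 27, 2028 and May 30, 2028 respectively; done Apr 29, 2028, which is between those dates.
Step 4 — 20 and 43 days from May 4, 2028 (end of the 5-day hold period, which began when the information statement is filed on Apr 29, 2028) are May 24, 2028 and Jun 16, 2028 respectively; May 25, 2028 falls inside that range.
Step 5 — counting 10 days from May 25, 2028 (when the proxy materials are mailed) gives a deadline of Jun 4, 2028; not done until Jun 12, 2028, 8 days after the deadline.
Later steps need not be reached.

No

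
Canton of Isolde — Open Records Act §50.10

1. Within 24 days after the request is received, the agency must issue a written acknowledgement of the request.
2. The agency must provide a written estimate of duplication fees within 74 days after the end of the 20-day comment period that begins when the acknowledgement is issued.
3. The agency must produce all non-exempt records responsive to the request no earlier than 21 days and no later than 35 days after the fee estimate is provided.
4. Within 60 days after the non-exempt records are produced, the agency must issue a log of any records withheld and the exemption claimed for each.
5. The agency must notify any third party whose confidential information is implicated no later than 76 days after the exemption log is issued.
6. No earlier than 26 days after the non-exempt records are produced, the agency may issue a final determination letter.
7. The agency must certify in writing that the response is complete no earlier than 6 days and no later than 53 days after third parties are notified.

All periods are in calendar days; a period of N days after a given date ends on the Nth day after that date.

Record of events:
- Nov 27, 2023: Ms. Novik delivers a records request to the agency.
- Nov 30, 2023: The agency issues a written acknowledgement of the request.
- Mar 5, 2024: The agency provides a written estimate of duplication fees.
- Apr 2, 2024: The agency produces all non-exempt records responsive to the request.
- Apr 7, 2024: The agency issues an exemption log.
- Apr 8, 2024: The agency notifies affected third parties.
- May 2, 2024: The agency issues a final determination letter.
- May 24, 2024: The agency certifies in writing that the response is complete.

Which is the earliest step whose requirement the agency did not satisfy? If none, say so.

Step 2

(1) due by Nov 27, 2023 + 24 days = Dec 21, 2023; done Nov 30, 2023 — timely.
(2) due by Dec 20, 2023 + 74 days = Mar 3, 2024; Mar 5, 2024 misses that deadline by 2 days.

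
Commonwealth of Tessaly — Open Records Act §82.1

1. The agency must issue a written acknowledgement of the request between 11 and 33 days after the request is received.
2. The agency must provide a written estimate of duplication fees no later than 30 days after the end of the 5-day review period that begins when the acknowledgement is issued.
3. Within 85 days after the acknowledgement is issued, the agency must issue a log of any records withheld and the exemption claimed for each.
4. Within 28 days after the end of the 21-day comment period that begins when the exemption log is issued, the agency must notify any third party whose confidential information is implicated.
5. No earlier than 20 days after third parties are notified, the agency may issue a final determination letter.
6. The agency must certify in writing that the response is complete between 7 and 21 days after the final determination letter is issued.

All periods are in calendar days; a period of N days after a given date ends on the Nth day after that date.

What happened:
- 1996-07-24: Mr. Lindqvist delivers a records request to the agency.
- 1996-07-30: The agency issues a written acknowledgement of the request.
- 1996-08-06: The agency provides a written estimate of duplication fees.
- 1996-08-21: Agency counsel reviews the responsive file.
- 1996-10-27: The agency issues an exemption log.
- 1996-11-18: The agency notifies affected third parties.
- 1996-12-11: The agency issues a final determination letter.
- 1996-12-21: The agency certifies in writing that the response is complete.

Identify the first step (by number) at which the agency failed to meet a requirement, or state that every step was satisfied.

(1) the permitted window runs from 1996-07-24 + 11 = 1996-08-04 to 1996-07-24 + 33 = 1996-08-26; 1996-07-30 is 5 days too early.
That is the first point of non-compliance.

Step 1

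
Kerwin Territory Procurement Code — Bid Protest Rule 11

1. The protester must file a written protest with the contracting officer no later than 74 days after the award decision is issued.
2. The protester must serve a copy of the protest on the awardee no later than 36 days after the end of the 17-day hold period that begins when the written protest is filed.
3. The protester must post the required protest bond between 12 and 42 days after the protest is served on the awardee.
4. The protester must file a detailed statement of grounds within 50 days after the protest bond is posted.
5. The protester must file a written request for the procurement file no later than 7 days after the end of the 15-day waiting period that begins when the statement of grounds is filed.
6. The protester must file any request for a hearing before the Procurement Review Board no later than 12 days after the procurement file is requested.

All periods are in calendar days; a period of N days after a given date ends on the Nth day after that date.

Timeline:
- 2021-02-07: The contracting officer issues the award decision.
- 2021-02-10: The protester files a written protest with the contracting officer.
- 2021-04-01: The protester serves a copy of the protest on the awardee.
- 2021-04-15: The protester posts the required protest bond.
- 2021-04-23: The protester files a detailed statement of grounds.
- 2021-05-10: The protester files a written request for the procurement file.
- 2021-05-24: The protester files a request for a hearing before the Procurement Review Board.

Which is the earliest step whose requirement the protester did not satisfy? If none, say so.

(1) due by 2021-02-07 + 74 days = 2021-04-22; completed 2021-02-10, before the deadline.
(2) due by 2021-02-27 + 36 days = 2021-04-04; 2021-04-01 is within that limit.
(3) the permitted window runs from 2021-04-01 + 12 = 2021-04-13 to 2021-04-01 + 42 = 2021-05-13; done 2021-04-15, which is between those dates.
(4) due by 2021-04-15 + 50 days = 2021-06-04; completed 2021-04-23, before the deadline.
(5) due by 2021-05-08 + 7 days = 2021-05-15; 2021-05-10 is within that limit.
(6) due by 2021-05-10 + 12 days = 2021-05-22; done 2021-05-24 — 2 days late.
The procedure was therefore not followed at step 6.

Step 6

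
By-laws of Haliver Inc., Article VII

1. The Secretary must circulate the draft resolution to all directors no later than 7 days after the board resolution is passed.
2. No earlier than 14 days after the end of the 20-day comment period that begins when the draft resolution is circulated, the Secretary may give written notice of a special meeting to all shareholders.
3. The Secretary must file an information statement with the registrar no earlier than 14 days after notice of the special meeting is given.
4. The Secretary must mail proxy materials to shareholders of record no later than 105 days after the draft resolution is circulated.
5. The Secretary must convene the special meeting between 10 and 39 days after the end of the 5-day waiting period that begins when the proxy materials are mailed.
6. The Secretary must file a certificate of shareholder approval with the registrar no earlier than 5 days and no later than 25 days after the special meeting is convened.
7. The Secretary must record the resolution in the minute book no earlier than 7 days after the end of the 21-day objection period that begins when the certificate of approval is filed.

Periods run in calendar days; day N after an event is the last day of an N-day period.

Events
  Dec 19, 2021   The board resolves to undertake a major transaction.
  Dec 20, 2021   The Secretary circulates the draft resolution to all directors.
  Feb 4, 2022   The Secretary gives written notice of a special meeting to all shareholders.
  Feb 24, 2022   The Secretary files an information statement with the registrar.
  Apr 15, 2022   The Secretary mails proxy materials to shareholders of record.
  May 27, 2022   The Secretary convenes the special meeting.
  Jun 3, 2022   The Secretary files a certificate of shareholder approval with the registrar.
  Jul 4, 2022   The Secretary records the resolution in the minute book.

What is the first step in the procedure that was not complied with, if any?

Step 1: 7 days after Dec 19, 2021 (when the board resolution is passed) is Dec 26, 2021; completed Dec 20, 2021, before the deadline.
Step 2: the earliest permitted date is 14 days after Jan 9, 2022 (end of the 20-day comment period, which began when the draft resolution is circulated on Dec 20, 2021), i.e. Jan 23, 2022; Feb 4, 2022 is on or after that date.
Step 3: the earliest permitted date is 14 days after Feb 4, 2022 (when notice of the special meeting is given), i.e. Feb 18, 2022; done Feb 24, 2022, after the minimum wait.
Step 4: 105 days after Dec 20, 2021 (when the draft resolution is circulated) is Apr 4, 2022; Apr 15, 2022 misses that deadline by 11 days.

Step 4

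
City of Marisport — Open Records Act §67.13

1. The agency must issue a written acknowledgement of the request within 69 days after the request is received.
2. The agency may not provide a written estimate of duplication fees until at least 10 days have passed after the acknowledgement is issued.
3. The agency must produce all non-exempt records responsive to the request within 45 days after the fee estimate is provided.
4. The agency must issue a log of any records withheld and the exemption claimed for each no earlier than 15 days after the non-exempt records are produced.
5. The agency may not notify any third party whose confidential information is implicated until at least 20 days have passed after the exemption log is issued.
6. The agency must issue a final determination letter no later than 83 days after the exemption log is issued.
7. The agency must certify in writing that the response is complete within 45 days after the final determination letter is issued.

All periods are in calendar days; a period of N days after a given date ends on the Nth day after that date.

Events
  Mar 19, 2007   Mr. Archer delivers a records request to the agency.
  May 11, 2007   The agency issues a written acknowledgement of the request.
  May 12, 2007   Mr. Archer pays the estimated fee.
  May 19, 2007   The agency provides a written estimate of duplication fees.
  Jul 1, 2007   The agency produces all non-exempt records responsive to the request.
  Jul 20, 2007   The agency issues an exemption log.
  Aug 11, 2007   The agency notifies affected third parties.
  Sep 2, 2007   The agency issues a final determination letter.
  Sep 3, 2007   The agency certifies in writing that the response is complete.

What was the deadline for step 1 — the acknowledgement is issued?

May 27, 2007

Step 1 runs from Mar 19, 2007, when the request is received. 69 days after Mar 19, 2007 is May 27, 2007.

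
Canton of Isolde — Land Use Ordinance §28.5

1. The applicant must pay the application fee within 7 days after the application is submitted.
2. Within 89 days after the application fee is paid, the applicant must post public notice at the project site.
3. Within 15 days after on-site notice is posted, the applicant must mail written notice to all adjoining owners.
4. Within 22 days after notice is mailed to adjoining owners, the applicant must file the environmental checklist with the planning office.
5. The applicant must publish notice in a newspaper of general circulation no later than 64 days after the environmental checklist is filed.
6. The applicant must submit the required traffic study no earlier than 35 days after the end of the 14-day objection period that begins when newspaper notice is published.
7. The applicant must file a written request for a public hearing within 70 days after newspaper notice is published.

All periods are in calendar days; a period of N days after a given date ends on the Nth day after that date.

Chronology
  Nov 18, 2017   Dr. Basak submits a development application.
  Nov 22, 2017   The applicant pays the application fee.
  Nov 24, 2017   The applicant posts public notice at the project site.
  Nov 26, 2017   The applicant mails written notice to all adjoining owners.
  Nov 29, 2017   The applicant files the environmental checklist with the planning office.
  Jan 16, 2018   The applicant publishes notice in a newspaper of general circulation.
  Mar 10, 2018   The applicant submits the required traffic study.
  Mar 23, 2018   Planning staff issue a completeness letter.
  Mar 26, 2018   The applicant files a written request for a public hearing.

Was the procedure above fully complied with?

Yes

Step 1 — counting 7 days from Nov 18, 2017 (when the application is submitted) gives a deadline of Nov 25, 2017; completed Nov 22, 2017, before the deadline.
Step 2 — counting 89 days from Nov 22, 2017 (when the application fee is paid) gives a deadline of Feb 19, 2018; completed Nov 24, 2017, before the deadline.
Step 3 — counting 15 days from Nov 24, 2017 (when on-site notice is posted) gives a deadline of Dec 9, 2017; done Nov 26, 2017 — timely.
Step 4 — counting 22 days from Nov 26, 2017 (when notice is mailed to adjoining owners) gives a deadline of Dec 18, 2017; completed Nov 29, 2017, before the deadline.
Step 5 — counting 64 days from Nov 29, 2017 (when the environmental checklist is filed) gives a deadline of Feb 1, 2018; done Jan 16, 2018 — timely.
Step 6 — must wait 35 days from Jan 30, 2018 (end of the 14-day objection period, which began when newspaper notice is published on Jan 16, 2018), so not before Mar 6, 2018; Mar 10, 2018 is on or after that date.
Step 7 — counting 70 days from Jan 16, 2018 (when newspaper notice is published) gives a deadline of Mar 27, 2018; Mar 26, 2018 is within that limit.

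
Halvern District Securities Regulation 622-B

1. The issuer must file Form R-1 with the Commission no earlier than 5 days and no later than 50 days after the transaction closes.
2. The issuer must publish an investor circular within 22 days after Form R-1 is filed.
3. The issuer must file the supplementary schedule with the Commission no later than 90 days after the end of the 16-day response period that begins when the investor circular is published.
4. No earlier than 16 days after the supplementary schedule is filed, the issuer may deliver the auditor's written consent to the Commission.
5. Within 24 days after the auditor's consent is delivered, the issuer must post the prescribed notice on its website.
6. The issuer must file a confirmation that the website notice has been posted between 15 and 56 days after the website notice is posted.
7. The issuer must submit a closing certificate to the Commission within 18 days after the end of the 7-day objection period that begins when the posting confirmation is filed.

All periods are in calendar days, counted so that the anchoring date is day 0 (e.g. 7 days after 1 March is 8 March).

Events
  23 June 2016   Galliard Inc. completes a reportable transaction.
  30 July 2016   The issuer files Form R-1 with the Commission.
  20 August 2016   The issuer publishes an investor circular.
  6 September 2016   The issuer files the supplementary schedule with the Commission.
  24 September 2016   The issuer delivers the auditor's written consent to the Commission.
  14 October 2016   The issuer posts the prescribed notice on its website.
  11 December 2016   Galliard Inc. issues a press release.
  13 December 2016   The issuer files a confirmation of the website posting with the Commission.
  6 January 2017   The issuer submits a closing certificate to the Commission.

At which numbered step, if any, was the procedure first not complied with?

(1) the permitted window runs from 23 June 2016 + 5 = 28 June 2016 to 23 June 2016 + 50 = 12 August 2016; done 30 July 2016 — within the window.
(2) due by 30 July 2016 + 22 days = 21 August 2016; 20 August 2016 is within that limit.
(3) due by 5 September 2016 + 90 days = 4 December 2016; done 6 September 2016 — timely.
(4) permitted from 6 September 2016 + 16 days = 22 September 2016 onward; done 24 September 2016 — permitted.
(5) due by 24 September 2016 + 24 days = 18 October 2016; completed 14 October 2016, before the deadline.
(6) the permitted window runs from 14 October 2016 + 15 = 29 October 2016 to 14 October 2016 + 56 = 9 December 2016; done 13 December 2016 — 4 days after the window closed.
That is the first point of non-compliance.

Step 6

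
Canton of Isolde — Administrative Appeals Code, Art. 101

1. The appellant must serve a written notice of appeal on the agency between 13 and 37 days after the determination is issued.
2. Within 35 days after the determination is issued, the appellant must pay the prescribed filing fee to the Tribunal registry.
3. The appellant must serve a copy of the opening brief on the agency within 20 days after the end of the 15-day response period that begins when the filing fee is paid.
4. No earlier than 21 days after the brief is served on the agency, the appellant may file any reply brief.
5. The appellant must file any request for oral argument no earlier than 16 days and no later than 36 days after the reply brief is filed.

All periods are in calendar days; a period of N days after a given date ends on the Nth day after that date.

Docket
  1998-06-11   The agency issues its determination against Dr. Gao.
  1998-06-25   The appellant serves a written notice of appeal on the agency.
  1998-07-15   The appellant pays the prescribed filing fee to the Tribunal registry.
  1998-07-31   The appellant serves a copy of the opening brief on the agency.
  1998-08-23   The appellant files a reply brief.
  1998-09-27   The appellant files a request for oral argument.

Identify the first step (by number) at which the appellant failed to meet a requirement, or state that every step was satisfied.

Step 1 — 13 and 37 days from 1998-06-11 (when the determination is issued) are 1998-06-24 and 1998-07-18 respectively; done 1998-06-25, which is between those dates.
Step 2 — counting 35 days from 1998-06-11 (when the determination is issued) gives a deadline of 1998-07-16; 1998-07-15 is within that limit.
Step 3 — counting 20 days from 1998-07-30 (end of the 15-day response period, which began when the filing fee is paid on 1998-07-15) gives a deadline of 1998-08-19; done 1998-07-31 — timely.
Step 4 — must wait 21 days from 1998-07-31 (when the brief is served on the agency), so not before 1998-08-21; 1998-08-23 is on or after that date.
Step 5 — 16 and 36 days from 1998-08-23 (when the reply brief is filed) are 1998-09-08 and 1998-09-28 respectively; done 1998-09-27, which is between those dates.

None — every step was satisfied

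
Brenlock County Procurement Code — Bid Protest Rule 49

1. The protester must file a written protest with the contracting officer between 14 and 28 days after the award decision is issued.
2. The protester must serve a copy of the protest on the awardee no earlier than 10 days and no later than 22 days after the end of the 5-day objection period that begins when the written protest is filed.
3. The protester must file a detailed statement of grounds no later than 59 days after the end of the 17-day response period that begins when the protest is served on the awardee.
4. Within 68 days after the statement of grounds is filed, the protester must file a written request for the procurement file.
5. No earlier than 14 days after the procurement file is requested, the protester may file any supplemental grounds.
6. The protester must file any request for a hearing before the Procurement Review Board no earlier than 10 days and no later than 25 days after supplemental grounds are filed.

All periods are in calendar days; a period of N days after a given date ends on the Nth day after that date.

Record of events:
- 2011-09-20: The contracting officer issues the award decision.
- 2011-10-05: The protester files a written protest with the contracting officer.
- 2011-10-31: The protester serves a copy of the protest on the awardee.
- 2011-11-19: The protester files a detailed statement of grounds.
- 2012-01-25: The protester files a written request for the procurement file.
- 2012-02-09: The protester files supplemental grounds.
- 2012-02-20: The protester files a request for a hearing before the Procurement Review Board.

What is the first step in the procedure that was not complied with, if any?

None — every step was satisfied

Step 1: the window is 14–28 days after 2011-09-20 (when the award decision is issued), so 2011-10-04 through 2011-10-18; 2011-10-05 falls inside that range.
Step 2: the window is 10–22 days after 2011-10-10 (end of the 5-day objection period, which began when the written protest is filed on 2011-10-05), so 2011-10-20 through 2011-11-01; 2011-10-31 falls inside that range.
Step 3: 59 days after 2011-11-17 (end of the 17-day response period, which began when the protest is served on the awardee on 2011-10-31) is 2012-01-15; done 2011-11-19 — timely.
Step 4: 68 days after 2011-11-19 (when the statement of grounds is filed) is 2012-01-26; completed 2012-01-25, before the deadline.
Step 5: the earliest permitted date is 14 days after 2012-01-25 (when the procurement file is requested), i.e. 2012-02-08; 2012-02-09 is on or after that date.
Step 6: the window is 10–25 days after 2012-02-09 (when supplemental grounds are filed), so 2012-02-19 through 2012-03-05; 2012-02-20 falls inside that range.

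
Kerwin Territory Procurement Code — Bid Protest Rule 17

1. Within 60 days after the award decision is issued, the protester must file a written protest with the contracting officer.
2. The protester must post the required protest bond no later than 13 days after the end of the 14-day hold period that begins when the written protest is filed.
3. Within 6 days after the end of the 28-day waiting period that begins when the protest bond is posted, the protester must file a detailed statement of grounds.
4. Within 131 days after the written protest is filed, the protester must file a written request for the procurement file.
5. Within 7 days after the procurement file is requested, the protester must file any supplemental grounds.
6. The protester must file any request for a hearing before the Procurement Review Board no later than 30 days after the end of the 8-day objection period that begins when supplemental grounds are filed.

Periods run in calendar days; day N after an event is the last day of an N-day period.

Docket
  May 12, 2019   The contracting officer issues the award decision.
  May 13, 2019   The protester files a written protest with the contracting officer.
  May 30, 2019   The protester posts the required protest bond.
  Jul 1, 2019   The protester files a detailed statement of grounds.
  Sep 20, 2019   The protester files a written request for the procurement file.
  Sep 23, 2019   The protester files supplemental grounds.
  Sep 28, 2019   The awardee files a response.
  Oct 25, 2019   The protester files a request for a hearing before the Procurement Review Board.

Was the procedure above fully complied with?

Step 1 — counting 60 days from May 12, 2019 (when the award decision is issued) gives a deadline of Jul 11, 2019; May 13, 2019 is within that limit.
Step 2 — counting 13 days from May 27, 2019 (end of the 14-day hold period, which began when the written protest is filed on May 13, 2019) gives a deadline of Jun 9, 2019; May 30, 2019 is within that limit.
Step 3 — counting 6 days from Jun 27, 2019 (end of the 28-day waiting period, which began when the protest bond is posted on May 30, 2019) gives a deadline of Jul 3, 2019; completed Jul 1, 2019, before the deadline.
Step 4 — counting 131 days from May 13, 2019 (when the written protest is filed) gives a deadline of Sep 21, 2019; done Sep 20, 2019 — timely.
Step 5 — counting 7 days from Sep 20, 2019 (when the procurement file is requested) gives a deadline of Sep 27, 2019; Sep 23, 2019 is within that limit.
Step 6 — counting 30 days from Oct 1, 2019 (end of the 8-day objection period, which began when supplemental grounds are filed on Sep 23, 2019) gives a deadline of Oct 31, 2019; done Oct 25, 2019 — timely.

Yes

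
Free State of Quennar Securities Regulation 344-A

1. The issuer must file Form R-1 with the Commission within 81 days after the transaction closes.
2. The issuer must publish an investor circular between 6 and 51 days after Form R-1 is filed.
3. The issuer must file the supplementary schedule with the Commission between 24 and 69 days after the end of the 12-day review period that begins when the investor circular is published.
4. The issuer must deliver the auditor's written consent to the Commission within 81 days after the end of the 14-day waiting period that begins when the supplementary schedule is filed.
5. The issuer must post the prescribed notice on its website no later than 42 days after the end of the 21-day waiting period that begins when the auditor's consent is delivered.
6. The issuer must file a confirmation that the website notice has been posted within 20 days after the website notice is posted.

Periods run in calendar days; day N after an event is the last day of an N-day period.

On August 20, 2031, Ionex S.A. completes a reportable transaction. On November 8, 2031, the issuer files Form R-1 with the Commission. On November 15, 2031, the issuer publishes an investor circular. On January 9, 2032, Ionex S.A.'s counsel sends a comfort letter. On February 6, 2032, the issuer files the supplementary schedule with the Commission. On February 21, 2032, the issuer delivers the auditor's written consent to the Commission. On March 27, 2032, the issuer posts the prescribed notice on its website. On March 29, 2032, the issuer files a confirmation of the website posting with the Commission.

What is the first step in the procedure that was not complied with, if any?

Step 1: 81 days after August 20, 2031 (when the transaction closes) is November 9, 2031; done November 8, 2031 — timely.
Step 2: the window is 6–51 days after November 8, 2031 (when Form R-1 is filed), so November 14, 2031 through December 29, 2031; November 15, 2031 falls inside that range.
Step 3: the window is 24–69 days after November 27, 2031 (end of the 12-day review period, which began when the investor circular is published on November 15, 2031), so December 21, 2031 through February 4, 2032; February 6, 2032 is 2 days past the end of the window.
That is the first point of non-compliance.

Step 3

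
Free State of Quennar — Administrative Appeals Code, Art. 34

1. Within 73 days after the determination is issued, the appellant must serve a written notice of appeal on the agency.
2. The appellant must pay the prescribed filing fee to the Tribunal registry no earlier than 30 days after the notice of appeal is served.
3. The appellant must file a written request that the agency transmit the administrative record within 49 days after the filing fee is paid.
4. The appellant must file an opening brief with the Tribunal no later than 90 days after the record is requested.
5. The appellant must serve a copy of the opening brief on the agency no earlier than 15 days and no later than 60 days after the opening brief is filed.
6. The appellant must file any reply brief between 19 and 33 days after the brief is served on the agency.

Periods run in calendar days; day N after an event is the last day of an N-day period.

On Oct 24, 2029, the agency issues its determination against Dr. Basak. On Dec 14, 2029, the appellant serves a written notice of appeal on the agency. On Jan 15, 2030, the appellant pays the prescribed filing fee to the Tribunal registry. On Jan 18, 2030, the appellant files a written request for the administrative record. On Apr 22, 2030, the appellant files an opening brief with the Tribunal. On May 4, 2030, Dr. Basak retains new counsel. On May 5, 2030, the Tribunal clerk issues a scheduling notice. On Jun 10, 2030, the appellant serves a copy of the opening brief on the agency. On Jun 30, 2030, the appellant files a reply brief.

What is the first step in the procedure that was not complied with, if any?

Step 1: 73 days after Oct 24, 2029 (when the determination is issued) is Jan 5, 2030; completed Dec 14, 2029, before the deadline.
Step 2: the earliest permitted date is 30 days after Dec 14, 2029 (when the notice of appeal is served), i.e. Jan 13, 2030; Jan 15, 2030 is on or after that date.
Step 3: 49 days after Jan 15, 2030 (when the filing fee is paid) is Mar 5, 2030; Jan 18, 2030 is within that limit.
Step 4: 90 days after Jan 18, 2030 (when the record is requested) is Apr 18, 2030; Apr 22, 2030 misses that deadline by 4 days.
The procedure was therefore not followed at step 4.

Step 4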